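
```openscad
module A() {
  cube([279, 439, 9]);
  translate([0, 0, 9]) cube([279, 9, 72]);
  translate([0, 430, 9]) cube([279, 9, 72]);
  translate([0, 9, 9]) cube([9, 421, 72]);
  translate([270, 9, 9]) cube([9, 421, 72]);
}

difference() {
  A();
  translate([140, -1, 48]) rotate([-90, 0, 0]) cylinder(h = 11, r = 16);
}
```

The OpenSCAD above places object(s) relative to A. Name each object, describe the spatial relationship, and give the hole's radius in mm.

A is an open box. The open box has a circular hole through its front wall. The hole's radius is 16 mm.

The subtracted cylinder has r = 16 mm.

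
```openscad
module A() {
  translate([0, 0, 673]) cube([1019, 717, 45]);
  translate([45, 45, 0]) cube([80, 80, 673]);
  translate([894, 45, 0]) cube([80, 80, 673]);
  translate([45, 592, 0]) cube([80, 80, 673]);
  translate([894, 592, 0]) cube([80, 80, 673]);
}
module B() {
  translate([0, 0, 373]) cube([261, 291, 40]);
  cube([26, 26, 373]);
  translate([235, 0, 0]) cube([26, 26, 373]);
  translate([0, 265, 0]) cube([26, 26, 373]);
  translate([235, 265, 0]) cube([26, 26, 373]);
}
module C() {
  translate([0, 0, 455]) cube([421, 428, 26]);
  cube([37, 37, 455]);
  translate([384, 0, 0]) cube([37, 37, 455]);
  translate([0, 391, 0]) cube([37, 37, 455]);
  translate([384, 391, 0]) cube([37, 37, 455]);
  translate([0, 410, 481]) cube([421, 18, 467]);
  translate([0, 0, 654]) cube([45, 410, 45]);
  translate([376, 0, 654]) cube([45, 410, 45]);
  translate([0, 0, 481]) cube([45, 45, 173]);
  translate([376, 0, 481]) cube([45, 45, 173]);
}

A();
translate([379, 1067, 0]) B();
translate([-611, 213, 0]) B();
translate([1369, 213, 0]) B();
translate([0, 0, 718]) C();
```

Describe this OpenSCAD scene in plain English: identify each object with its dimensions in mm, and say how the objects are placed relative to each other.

A is a table: top 1019 mm (x) × 717 mm (y), 45 mm thick, upper face at z = 718 mm, on four 80×80 mm square legs, each inset 45 mm from the nearest pair of top edges, running from z = 0 to the bottom of the top.

B is a four-legged stool. The seat is a 261×291×40 mm slab whose top surface is at z = 413 mm; four square legs, each 26×26 mm in cross-section, run from the floor (z = 0) to the underside of the seat, each flush with a corner of the seat.

C is a chair: 421×428 mm seat, 26 mm thick, top at z = 481 mm, on four 37 mm square corner legs flush with the seat edges. A 18 mm thick backrest slab spans the full seat width, extending 467 mm above the seat top, its back face flush with the seat's +y edge. Two armrests of 45×45 mm section run along each side from the seat's front edge to the front of the backrest, top faces 218 mm above the seat top and outer faces flush with the seat's x-edges; a 45×45 mm post under the front of each armrest stands on the seat at the front corner.

Three stools sit around the table at the +y, −x, +x sides. The chair is on top of the table.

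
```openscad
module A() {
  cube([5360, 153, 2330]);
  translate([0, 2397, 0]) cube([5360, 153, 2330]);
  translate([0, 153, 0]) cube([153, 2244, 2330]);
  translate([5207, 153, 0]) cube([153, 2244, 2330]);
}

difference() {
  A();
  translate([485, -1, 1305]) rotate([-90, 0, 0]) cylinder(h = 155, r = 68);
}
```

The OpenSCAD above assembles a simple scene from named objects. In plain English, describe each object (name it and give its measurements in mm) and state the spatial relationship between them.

A is the wall frame of a small rectangular building: four walls, each 2330 mm tall and 153 mm thick, enclosing a footprint 5360 mm (x) by 2550 mm (y) outside-to-outside, with no floor or roof. The front and back walls (the −y and +y sides) span the full width; the two side walls fit between them.

The house frame has a circular hole of radius 68 mm through its front wall, centred at (x = 485, z = 1305).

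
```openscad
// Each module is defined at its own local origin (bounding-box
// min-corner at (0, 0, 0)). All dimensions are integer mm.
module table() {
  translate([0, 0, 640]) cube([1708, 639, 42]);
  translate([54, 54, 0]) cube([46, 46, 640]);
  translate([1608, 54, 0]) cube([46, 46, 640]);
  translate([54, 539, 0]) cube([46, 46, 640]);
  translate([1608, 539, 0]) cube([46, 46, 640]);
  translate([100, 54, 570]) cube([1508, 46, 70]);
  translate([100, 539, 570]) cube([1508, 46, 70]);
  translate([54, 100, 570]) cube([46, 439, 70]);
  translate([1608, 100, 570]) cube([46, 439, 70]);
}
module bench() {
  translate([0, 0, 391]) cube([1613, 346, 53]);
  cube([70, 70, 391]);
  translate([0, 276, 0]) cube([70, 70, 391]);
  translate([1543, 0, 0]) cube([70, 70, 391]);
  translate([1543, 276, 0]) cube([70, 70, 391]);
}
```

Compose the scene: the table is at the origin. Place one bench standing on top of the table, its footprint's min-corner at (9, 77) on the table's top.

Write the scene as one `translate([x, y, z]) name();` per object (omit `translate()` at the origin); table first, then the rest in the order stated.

table();
translate([9, 77, 682]) bench();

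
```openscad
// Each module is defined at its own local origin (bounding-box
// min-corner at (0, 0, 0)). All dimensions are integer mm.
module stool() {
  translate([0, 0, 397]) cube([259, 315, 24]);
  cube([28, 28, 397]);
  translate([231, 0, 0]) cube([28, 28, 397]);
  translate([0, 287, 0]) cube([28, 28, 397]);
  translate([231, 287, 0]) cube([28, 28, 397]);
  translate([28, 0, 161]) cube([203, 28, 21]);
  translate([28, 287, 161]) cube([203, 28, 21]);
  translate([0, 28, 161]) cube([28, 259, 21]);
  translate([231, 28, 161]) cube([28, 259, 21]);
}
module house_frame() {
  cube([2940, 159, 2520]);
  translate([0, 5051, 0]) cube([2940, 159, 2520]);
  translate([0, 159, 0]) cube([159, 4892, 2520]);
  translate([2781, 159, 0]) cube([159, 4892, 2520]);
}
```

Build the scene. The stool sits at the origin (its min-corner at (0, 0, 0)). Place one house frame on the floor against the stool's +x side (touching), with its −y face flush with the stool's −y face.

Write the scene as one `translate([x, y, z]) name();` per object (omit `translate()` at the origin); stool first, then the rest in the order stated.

stool();
translate([259, 0, 0]) house_frame();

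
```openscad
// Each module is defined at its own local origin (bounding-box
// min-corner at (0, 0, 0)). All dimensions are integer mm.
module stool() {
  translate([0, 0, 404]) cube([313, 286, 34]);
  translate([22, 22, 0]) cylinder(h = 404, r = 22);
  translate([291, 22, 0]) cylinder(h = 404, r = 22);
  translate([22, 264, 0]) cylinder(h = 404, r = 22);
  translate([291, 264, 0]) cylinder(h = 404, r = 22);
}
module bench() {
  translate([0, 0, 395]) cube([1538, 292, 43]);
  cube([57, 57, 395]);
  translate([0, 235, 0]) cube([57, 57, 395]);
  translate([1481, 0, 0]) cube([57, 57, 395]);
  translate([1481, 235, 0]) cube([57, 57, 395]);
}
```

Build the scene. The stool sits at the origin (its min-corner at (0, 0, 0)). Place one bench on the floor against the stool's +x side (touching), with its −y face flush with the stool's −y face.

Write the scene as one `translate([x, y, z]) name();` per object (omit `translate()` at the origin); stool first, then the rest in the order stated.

stool();
translate([313, 0, 0]) bench();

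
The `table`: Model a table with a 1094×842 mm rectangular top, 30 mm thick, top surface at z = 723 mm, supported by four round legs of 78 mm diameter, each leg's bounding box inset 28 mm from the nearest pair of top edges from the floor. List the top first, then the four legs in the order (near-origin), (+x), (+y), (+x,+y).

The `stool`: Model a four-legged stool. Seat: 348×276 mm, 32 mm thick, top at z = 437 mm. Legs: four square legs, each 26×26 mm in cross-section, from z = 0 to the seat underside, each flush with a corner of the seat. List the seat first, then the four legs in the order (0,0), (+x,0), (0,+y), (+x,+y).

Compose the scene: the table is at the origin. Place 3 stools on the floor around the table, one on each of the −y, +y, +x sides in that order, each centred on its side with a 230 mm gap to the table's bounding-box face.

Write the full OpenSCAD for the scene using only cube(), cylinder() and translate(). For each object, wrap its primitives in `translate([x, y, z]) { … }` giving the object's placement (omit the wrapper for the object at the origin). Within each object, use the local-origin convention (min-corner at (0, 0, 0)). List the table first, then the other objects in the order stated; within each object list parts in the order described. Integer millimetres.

translate([0, 0, 693]) cube([1094, 842, 30]);
translate([67, 67, 0]) cylinder(h = 693, r = 39);
translate([1027, 67, 0]) cylinder(h = 693, r = 39);
translate([67, 775, 0]) cylinder(h = 693, r = 39);
translate([1027, 775, 0]) cylinder(h = 693, r = 39);
translate([373, -506, 0]) {
  translate([0, 0, 405]) cube([348, 276, 32]);
  cube([26, 26, 405]);
  translate([322, 0, 0]) cube([26, 26, 405]);
  translate([0, 250, 0]) cube([26, 26, 405]);
  translate([322, 250, 0]) cube([26, 26, 405]);
}
translate([373, 1072, 0]) {
  translate([0, 0, 405]) cube([348, 276, 32]);
  cube([26, 26, 405]);
  translate([322, 0, 0]) cube([26, 26, 405]);
  translate([0, 250, 0]) cube([26, 26, 405]);
  translate([322, 250, 0]) cube([26, 26, 405]);
}
translate([1324, 283, 0]) {
  translate([0, 0, 405]) cube([348, 276, 32]);
  cube([26, 26, 405]);
  translate([322, 0, 0]) cube([26, 26, 405]);
  translate([0, 250, 0]) cube([26, 26, 405]);
  translate([322, 250, 0]) cube([26, 26, 405]);
}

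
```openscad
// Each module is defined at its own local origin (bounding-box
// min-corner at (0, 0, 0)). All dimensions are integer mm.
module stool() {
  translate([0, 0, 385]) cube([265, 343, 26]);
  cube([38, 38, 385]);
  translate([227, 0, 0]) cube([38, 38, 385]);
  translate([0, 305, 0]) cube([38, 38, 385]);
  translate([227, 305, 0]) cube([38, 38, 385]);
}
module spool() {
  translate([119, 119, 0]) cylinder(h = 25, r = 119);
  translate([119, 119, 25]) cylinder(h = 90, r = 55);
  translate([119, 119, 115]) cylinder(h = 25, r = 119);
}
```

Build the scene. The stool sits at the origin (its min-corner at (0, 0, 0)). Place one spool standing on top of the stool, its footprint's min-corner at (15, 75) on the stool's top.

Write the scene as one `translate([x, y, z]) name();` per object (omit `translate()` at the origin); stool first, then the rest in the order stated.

stool();
translate([15, 75, 411]) spool();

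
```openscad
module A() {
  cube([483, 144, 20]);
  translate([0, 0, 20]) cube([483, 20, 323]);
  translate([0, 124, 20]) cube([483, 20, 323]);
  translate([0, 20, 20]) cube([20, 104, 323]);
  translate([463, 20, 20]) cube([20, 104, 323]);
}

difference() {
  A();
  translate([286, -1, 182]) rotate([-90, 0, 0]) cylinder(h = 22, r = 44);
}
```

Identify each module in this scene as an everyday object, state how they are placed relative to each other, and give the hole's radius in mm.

The subtracted cylinder has r = 44 mm.

A is an open box. The open box has a circular hole through its front wall. The hole's radius is 44 mm.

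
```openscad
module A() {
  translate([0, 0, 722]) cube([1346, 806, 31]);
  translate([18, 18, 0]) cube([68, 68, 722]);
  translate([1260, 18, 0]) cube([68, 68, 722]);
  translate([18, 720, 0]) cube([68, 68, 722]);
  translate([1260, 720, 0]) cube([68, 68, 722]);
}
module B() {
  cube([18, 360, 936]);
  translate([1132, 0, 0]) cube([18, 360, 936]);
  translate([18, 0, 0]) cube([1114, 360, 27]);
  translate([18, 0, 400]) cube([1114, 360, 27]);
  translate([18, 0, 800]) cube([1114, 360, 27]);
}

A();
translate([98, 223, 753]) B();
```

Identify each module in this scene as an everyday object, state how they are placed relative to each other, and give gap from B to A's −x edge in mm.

A is a table. B is a bookshelf. The bookshelf is on top of the table, centred. The gap from the bookshelf to the table's −x edge is 98 mm.

The bookshelf's min-x is at 98; the table's min-x is 0; gap = 98 mm.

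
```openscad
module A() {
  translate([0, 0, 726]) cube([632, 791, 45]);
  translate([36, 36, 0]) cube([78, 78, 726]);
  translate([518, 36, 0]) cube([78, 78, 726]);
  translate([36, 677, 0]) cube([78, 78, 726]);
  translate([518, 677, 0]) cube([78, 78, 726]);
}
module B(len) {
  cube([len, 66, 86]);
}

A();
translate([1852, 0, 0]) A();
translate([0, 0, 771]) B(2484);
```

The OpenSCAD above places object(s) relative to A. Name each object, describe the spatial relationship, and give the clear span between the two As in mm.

Second table starts at x = 1852; first ends at x = 632; clear span = 1852 − 632 = 1220 mm.

A is a table. B is a beam. A beam spans the tops of two tables. The clear span between the two tables is 1220 mm.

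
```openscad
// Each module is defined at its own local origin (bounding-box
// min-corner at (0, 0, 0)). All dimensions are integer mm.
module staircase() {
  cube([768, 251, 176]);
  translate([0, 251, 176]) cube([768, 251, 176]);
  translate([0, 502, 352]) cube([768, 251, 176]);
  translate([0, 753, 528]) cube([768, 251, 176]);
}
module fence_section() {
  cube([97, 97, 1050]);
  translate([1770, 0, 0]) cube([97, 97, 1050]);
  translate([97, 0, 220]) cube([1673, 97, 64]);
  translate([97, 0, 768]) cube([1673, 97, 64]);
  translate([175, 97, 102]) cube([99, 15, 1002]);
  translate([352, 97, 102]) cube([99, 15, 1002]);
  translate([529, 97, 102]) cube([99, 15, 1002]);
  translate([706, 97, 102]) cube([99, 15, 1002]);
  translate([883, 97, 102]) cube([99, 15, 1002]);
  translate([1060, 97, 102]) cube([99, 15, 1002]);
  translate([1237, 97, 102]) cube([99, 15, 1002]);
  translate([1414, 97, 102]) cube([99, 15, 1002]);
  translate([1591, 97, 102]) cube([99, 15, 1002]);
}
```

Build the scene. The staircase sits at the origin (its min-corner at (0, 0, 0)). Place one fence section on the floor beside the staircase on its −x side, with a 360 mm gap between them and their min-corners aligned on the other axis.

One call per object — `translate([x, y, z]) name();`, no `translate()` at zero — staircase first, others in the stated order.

staircase();
translate([-2227, 0, 0]) fence_section();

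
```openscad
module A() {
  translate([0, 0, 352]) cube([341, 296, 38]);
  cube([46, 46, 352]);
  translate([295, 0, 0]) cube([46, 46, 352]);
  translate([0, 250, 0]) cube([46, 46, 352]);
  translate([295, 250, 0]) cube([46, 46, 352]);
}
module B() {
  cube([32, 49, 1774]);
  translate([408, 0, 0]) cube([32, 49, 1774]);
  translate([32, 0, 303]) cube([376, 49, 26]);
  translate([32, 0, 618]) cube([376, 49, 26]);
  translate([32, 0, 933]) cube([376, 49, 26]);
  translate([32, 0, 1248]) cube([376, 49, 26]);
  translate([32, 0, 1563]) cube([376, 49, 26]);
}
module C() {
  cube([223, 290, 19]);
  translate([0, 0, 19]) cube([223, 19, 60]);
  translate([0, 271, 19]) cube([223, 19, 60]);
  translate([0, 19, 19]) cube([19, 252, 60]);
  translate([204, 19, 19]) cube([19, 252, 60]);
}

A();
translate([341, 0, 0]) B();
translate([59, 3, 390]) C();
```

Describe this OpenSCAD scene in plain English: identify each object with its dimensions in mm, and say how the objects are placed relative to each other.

A is a simple wooden stool: a rectangular seat 341 mm (x) by 296 mm (y), 38 mm thick, top face at z = 390 mm, on four square legs, each 46×46 mm in cross-section. The legs rest on z = 0, each flush with a corner of the seat.

B is a straight ladder. Two 32×49 mm vertical rails, 1774 mm tall, stand 440 mm apart (outside-to-outside) with their front faces coplanar on the −y side. 5 rungs, each 49 mm deep and 26 mm tall, span between the inner faces of the rails, front faces flush with the rails. The lowest rung's underside is at z = 303 mm and rungs are spaced 315 mm apart (underside to underside).

C is an open-topped rectangular box: outside dimensions 223×290×79 mm, with a uniform wall and base thickness of 19 mm. The base is a full 223×290 slab on the floor; four walls sit on top of the base. The front and back walls (the −y and +y sides) span the full width; the two side walls fit between them.

The ladder is against the stool's +x side, with their −y faces flush. The open box is on top of the stool, centred.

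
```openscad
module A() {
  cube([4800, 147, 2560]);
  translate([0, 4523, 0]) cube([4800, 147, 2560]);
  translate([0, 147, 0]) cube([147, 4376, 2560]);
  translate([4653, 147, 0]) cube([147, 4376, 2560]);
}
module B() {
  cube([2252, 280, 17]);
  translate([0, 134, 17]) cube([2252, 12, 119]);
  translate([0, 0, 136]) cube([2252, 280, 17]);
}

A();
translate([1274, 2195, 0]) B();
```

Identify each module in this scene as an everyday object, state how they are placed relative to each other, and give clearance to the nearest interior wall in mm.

Clearances: x = 1127, y = 2048; minimum 1127 mm.

A is a house frame. B is an I-beam. The I-beam sits inside the house frame, centred. The clearance to the nearest interior wall is 1127 mm.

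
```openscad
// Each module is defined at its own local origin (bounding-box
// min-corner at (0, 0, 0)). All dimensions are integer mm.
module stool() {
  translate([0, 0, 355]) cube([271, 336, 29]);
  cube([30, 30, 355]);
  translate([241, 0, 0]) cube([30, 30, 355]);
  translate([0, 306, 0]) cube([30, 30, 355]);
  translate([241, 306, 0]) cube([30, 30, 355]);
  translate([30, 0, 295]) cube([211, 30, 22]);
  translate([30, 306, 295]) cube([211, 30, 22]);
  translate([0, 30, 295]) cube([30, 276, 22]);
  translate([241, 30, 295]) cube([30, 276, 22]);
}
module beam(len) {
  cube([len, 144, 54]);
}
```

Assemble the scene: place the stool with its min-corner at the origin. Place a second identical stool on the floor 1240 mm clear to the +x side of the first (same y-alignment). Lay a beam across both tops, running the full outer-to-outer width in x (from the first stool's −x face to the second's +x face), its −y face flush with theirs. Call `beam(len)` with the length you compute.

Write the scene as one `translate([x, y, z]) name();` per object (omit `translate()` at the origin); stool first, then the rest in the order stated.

stool();
translate([1511, 0, 0]) stool();
translate([0, 0, 384]) beam(1782);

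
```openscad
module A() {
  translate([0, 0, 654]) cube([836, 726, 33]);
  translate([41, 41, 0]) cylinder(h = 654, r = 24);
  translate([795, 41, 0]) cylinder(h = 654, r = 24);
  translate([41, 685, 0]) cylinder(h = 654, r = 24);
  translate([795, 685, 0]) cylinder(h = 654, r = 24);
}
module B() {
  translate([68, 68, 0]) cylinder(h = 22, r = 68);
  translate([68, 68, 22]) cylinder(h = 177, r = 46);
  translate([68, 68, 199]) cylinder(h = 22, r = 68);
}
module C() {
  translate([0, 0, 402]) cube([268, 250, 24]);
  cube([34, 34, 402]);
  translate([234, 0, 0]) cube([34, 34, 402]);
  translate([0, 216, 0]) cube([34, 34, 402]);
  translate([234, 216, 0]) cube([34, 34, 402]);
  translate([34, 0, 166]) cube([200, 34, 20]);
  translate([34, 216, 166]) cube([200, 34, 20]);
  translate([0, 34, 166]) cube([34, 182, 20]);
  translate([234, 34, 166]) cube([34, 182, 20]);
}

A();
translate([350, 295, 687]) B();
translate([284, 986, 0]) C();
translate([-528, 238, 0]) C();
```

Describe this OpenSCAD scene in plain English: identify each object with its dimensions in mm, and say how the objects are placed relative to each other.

A is a rectangular dining table. The top is 836×726×33 mm with its upper surface at z = 687 mm. It stands on four round legs of 48 mm diameter, each leg's bounding box inset 17 mm from the nearest pair of top edges, running from the floor to the underside of the top.

B is a spool: two coaxial disc flanges of radius 68 mm and thickness 22 mm, joined by a core cylinder of radius 46 mm and height 177 mm. The lower flange rests on z = 0 and the three cylinders share a vertical axis.

C is a four-legged stool. The seat is 268×250 mm, 24 mm thick, top at z = 426 mm. It stands on four square legs, each 34×34 mm in cross-section, from z = 0 to the seat underside, each flush with a corner of the seat. Four stretchers, 34 mm wide and 20 mm tall, connect adjacent legs with their undersides at z = 166 mm, each running between the inner faces of the legs it joins and aligned with the legs' outer faces on the other axis.

The spool is on top of the table, centred. Two stools sit around the table at the +y, −x sides.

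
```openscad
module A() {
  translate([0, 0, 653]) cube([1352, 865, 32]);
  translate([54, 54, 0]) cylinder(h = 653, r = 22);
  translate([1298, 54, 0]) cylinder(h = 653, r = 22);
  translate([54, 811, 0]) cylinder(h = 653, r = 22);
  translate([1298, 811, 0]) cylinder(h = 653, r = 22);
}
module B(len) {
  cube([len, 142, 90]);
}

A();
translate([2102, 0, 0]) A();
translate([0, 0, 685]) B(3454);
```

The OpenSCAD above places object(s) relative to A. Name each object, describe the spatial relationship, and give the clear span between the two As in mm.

Second table starts at x = 2102; first ends at x = 1352; clear span = 2102 − 1352 = 750 mm.

A is a table. B is a beam. A beam spans the tops of two tables. The clear span between the two tables is 750 mm.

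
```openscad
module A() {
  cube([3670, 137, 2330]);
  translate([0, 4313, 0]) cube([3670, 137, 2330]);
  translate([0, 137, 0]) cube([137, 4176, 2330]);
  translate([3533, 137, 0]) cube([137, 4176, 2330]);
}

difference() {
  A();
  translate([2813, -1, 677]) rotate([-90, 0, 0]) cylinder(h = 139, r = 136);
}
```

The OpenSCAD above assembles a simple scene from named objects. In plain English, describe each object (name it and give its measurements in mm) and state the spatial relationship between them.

A is a box-shaped house frame (walls only): outside footprint 3670×4450 mm, wall height 2330 mm, wall thickness 137 mm. The two y-facing walls run the full x-width; the two x-facing walls fit between the inner faces of the y-facing walls.

The house frame has a circular hole of radius 136 mm through its front wall, centred at (x = 2813, z = 677).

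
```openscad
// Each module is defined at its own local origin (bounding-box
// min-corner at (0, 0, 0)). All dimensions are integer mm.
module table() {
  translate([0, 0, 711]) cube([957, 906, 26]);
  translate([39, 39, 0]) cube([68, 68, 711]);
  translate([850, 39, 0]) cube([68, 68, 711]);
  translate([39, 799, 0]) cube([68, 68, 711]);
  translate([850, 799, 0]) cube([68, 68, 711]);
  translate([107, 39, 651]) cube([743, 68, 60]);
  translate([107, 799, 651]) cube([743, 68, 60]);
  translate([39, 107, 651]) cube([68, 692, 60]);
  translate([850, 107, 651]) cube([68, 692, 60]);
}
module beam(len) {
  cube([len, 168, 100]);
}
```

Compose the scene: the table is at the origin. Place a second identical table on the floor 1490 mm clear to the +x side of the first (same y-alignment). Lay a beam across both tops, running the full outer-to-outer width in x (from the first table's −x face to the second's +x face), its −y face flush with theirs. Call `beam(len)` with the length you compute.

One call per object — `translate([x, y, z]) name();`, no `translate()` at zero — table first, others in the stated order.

table();
translate([2447, 0, 0]) table();
translate([0, 0, 737]) beam(3404);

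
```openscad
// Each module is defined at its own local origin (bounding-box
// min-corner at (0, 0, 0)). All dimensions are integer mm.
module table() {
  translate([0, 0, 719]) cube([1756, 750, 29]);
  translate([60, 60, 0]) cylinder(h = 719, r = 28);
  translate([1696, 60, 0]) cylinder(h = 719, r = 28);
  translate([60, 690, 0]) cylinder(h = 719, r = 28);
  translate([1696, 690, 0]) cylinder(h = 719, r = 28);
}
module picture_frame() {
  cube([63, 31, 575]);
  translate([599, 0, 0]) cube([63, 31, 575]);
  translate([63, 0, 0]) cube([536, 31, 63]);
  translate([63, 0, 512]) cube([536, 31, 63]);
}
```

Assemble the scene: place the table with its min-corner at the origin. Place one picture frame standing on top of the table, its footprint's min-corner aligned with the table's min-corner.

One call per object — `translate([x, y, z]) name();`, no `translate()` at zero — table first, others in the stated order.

table();
translate([0, 0, 748]) picture_frame();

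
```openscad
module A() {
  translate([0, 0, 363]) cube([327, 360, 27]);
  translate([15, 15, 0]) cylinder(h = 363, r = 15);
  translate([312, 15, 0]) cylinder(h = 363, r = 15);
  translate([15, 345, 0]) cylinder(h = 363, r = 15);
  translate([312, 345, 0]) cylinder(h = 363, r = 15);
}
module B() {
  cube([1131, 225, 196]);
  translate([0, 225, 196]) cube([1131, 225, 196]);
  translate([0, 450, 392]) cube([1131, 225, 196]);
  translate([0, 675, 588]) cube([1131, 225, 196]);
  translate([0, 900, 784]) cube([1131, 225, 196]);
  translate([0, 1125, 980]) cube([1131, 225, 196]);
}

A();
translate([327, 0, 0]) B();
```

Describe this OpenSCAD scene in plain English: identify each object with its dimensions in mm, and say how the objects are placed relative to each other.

A is a simple wooden stool: a rectangular seat 327 mm (x) by 360 mm (y), 27 mm thick, top face at z = 390 mm, on four round legs, each 30 mm in diameter. The legs rest on z = 0, each leg's axis is inset half a diameter from the nearest pair of seat edges (so the leg's bounding box is flush with the corner).

B is a straight staircase of 6 solid steps. Each step is 1131 mm wide (x), 225 mm deep (y, the going) and 196 mm tall (the rise). The first step rests on the floor; each subsequent step sits one going further in +y and one rise higher in +z, directly behind and above the previous step with no overlap.

The staircase is against the stool's +x side, with their −y faces flush.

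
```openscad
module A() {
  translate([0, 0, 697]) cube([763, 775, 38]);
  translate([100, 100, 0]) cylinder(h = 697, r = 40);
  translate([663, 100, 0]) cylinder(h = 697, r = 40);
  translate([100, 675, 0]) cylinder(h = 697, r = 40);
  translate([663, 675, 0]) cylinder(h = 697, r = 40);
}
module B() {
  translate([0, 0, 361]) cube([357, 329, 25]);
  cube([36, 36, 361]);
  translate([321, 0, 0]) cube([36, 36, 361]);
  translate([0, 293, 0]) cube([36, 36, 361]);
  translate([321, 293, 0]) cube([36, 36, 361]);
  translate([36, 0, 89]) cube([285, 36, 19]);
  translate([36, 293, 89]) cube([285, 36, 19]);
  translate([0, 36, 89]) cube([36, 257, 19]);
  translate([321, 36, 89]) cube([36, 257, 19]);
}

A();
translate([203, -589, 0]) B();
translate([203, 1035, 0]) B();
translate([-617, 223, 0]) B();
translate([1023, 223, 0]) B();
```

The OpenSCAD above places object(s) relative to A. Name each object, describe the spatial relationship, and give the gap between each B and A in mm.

A is a table. B is a stool. Four stools sit around the table at the −y, +y, −x, +x sides. The gap between each stool and the table is 260 mm.

Each stool's nearest face is 260 mm from the table's bounding box.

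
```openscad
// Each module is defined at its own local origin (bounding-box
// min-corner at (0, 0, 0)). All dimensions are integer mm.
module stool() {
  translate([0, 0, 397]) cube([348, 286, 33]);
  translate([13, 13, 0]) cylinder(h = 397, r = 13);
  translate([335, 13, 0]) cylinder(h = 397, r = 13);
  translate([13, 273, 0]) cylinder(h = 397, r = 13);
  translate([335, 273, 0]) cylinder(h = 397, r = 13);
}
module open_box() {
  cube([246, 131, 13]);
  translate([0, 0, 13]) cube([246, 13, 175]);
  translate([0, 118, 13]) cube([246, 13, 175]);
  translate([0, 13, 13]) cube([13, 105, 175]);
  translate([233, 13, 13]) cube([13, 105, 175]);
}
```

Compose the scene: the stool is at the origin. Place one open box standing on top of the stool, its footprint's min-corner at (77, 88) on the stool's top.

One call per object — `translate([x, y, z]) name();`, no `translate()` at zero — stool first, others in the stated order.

stool();
translate([77, 88, 430]) open_box();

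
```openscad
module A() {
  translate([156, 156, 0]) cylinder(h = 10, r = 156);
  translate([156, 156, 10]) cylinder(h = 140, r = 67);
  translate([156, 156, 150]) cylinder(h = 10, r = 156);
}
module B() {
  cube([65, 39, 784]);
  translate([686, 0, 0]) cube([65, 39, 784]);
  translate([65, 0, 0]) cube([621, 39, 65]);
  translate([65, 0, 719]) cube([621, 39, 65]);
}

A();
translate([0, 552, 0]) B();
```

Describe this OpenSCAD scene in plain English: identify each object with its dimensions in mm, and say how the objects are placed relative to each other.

A is a spool: two coaxial disc flanges of radius 156 mm and thickness 10 mm, joined by a core cylinder of radius 67 mm and height 140 mm. The lower flange rests on z = 0 and the three cylinders share a vertical axis.

B is a picture frame with a 621×654 mm rectangular opening (x by z) and a uniform 65 mm border on every side. Frame depth is 39 mm along y. It is built from two vertical stiles running the full outside height and two horizontal rails spanning the gap between the stiles.

The picture frame is on the floor beside the spool on its +y side.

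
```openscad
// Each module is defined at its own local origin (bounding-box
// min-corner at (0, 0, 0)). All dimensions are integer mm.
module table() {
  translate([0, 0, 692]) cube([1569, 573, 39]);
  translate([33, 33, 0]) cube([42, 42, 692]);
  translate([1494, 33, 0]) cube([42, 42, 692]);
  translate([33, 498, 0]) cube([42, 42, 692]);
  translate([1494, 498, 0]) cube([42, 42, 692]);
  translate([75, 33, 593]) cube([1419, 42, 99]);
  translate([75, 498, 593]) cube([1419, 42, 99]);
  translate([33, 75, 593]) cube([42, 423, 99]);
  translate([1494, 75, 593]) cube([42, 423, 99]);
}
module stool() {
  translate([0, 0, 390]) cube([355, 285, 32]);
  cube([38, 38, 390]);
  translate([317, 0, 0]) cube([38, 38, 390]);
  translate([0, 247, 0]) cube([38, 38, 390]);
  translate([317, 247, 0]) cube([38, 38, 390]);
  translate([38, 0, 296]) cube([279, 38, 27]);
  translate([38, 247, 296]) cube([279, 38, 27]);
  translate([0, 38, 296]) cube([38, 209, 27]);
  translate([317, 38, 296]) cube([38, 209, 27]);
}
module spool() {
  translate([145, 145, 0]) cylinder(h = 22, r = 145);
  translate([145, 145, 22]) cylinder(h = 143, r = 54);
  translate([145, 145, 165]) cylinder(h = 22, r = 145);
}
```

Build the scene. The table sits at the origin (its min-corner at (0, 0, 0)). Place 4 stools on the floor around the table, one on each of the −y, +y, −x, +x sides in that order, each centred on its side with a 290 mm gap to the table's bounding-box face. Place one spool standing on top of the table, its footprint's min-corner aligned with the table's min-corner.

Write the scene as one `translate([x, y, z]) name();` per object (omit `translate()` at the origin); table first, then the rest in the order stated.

table();
translate([607, -575, 0]) stool();
translate([607, 863, 0]) stool();
translate([-645, 144, 0]) stool();
translate([1859, 144, 0]) stool();
translate([0, 0, 731]) spool();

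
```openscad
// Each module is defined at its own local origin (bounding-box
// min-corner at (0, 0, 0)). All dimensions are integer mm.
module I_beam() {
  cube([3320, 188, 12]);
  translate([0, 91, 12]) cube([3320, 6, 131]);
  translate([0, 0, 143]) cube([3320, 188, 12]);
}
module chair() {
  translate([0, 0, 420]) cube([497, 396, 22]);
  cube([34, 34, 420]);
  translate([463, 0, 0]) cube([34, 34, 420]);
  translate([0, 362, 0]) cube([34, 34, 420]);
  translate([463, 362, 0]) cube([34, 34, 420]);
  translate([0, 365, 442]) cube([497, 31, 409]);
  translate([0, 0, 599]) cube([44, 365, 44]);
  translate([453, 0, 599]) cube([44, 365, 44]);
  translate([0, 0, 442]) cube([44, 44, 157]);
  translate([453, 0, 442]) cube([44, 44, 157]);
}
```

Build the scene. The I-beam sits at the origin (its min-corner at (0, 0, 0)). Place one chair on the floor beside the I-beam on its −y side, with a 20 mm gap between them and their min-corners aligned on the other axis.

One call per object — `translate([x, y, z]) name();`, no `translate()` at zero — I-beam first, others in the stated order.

I_beam();
translate([0, -416, 0]) chair();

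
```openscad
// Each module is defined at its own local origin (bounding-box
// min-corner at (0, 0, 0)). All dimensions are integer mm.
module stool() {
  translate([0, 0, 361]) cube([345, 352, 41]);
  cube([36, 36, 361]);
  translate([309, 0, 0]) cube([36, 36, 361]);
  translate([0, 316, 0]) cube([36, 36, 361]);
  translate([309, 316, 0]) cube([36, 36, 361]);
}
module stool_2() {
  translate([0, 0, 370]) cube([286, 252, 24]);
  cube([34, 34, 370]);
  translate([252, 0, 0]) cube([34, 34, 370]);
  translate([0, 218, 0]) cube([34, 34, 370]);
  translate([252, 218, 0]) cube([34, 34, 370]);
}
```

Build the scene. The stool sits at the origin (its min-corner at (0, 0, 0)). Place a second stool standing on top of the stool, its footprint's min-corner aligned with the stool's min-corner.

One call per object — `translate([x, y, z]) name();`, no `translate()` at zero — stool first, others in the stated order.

stool();
translate([0, 0, 402]) stool_2();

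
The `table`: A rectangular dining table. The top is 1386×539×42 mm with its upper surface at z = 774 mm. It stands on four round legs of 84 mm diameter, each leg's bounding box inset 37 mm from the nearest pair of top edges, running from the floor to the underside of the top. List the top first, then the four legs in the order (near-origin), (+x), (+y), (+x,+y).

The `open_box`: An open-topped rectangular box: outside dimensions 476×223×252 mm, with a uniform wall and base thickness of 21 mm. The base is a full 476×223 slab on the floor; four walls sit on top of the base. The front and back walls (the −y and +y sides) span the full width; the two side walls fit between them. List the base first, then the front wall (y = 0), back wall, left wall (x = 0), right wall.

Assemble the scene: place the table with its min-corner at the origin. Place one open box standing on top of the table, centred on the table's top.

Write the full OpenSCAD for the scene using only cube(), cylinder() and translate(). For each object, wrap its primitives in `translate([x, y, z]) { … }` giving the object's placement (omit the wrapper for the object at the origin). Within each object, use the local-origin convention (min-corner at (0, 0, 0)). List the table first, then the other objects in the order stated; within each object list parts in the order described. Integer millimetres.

translate([0, 0, 732]) cube([1386, 539, 42]);
translate([79, 79, 0]) cylinder(h = 732, r = 42);
translate([1307, 79, 0]) cylinder(h = 732, r = 42);
translate([79, 460, 0]) cylinder(h = 732, r = 42);
translate([1307, 460, 0]) cylinder(h = 732, r = 42);
translate([455, 158, 774]) {
  cube([476, 223, 21]);
  translate([0, 0, 21]) cube([476, 21, 231]);
  translate([0, 202, 21]) cube([476, 21, 231]);
  translate([0, 21, 21]) cube([21, 181, 231]);
  translate([455, 21, 21]) cube([21, 181, 231]);
}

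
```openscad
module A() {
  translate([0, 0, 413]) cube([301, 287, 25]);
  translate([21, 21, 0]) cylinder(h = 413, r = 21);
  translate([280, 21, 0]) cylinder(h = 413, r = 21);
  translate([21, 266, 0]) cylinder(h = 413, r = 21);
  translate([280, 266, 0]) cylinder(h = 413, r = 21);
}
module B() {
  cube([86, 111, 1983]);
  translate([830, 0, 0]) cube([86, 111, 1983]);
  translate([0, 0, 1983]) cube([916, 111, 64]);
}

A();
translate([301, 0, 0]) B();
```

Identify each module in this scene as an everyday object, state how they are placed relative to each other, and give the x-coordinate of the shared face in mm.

The stool's +x face and the door frame's −x face are both at x = 301 mm.

A is a stool. B is a door frame. The door frame is against the stool's +x side, with their −y faces flush. The x-coordinate of the shared face is 301 mm.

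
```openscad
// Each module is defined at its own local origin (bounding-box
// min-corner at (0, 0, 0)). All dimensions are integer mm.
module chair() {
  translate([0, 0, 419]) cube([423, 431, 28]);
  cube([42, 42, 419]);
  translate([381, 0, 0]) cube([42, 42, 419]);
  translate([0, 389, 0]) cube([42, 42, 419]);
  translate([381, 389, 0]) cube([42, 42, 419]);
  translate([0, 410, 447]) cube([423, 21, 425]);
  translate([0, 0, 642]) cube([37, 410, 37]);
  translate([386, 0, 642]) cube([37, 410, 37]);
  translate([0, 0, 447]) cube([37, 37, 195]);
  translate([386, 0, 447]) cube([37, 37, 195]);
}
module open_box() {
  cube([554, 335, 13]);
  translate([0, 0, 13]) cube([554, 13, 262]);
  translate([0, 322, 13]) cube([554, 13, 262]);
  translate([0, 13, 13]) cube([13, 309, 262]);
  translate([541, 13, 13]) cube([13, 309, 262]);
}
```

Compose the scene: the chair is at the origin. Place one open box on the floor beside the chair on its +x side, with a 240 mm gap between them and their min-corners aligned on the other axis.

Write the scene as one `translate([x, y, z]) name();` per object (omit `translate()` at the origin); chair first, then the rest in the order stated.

chair();
translate([663, 0, 0]) open_box();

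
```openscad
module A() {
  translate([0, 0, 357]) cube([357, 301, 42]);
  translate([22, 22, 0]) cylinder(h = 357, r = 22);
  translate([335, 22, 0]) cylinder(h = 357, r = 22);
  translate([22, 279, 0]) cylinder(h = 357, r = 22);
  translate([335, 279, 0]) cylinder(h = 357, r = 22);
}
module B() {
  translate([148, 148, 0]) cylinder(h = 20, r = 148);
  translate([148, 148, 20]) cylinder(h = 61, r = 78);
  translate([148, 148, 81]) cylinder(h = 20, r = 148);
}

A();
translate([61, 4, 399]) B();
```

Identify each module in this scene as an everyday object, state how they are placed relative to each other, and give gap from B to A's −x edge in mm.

A is a stool. B is a spool. The spool is on top of the stool. The gap from the spool to the stool's −x edge is 61 mm.

The spool's min-x is at 61; the stool's min-x is 0; gap = 61 mm.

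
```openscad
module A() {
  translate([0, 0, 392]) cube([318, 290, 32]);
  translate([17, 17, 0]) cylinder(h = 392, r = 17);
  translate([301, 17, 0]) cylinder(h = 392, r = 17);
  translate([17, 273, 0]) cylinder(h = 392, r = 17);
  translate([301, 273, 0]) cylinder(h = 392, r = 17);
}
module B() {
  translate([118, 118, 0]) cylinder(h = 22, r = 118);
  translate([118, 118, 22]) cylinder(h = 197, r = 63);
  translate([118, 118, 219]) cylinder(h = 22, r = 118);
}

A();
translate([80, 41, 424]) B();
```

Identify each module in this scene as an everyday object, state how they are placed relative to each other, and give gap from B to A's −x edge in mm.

A is a stool. B is a spool. The spool is on top of the stool. The gap from the spool to the stool's −x edge is 80 mm.

The spool's min-x is at 80; the stool's min-x is 0; gap = 80 mm.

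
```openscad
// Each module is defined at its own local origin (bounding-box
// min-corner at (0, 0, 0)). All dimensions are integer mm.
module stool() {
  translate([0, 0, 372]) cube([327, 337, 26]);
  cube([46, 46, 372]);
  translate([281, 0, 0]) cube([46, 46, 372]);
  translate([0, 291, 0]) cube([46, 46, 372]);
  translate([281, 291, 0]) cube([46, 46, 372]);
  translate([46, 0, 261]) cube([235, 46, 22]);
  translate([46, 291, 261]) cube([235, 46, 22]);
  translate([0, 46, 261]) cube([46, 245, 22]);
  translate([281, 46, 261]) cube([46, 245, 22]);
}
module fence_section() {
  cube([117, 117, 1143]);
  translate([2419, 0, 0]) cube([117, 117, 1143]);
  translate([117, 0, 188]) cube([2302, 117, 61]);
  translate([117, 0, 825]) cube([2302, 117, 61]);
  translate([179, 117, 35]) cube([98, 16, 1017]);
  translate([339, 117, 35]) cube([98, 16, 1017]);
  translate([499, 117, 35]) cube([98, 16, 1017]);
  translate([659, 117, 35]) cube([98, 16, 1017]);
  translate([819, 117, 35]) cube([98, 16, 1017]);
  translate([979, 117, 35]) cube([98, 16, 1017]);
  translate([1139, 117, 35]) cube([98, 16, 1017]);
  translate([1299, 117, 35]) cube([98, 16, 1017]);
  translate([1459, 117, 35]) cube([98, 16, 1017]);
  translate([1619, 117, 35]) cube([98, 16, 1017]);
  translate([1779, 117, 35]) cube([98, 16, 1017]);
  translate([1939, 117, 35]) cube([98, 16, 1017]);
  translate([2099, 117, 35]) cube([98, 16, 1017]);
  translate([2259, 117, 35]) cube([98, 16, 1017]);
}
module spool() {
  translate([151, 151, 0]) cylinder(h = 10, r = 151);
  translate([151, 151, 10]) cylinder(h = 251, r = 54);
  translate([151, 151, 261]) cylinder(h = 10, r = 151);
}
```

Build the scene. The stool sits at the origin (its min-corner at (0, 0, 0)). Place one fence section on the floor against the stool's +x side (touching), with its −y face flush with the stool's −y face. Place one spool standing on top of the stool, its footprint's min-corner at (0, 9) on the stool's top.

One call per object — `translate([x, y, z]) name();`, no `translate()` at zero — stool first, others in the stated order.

stool();
translate([327, 0, 0]) fence_section();
translate([0, 9, 398]) spool();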